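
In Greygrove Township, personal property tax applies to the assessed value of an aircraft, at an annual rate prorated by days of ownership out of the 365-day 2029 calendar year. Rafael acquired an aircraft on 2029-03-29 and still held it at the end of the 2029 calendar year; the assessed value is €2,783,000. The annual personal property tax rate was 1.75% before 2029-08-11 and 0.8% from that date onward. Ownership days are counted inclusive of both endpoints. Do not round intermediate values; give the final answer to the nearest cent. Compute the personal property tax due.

€26,735.86

2029-03-29 to 2029-08-10: 135 days at 1.75% → €2,783,000 × 1.75% × 135/365 = €18,013.2534
2029-08-11 to 2029-12-31: 143 days at 0.8% → €2,783,000 × 0.8% × 143/365 = €8,722.6082
Total = €26,735.8616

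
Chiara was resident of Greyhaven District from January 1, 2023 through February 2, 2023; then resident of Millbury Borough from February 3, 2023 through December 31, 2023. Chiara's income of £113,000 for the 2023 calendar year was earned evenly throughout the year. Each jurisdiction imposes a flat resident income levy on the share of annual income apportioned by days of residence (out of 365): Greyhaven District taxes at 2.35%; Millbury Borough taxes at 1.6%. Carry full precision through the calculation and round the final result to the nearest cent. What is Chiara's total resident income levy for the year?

£1,884.62

Greyhaven District, January 1 – February 2, 2023: 33 days → £113,000 × 2.35% × 33/365 = £240.0863
Millbury Borough, February 3 – December 31, 2023: 332 days → £113,000 × 1.6% × 332/365 = £1,644.5370
Total = £1,884.6233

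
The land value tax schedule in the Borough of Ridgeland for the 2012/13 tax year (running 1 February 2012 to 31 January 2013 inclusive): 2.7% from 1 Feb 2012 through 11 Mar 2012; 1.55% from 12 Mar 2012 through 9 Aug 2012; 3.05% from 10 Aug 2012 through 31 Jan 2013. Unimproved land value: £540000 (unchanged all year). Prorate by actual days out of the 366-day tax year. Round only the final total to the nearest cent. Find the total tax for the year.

£12921.64

1 Feb – 11 Mar 2012: 40 days at 2.7% → £540000 × 2.7% × 40/366 = £1593.4426
12 Mar – 9 Aug 2012: 151 days at 1.55% → £540000 × 1.55% × 151/366 = £3453.1967
10 Aug 2012 – 31 Jan 2013: 175 days at 3.05% → £540000 × 3.05% × 175/366 = £7875.0000
Total = £12921.6393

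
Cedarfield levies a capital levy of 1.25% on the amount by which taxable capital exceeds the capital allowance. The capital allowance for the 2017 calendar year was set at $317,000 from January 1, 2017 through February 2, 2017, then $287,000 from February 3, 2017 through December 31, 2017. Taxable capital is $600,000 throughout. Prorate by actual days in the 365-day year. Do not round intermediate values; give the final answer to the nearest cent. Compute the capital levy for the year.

January 1 – February 2, 2017: 33 days, exemption $317,000 → ($600,000 − $317,000) × 1.25% × 33/365 = $319.8288
February 3 – December 31, 2017: 332 days, exemption $287,000 → ($600,000 − $287,000) × 1.25% × 332/365 = $3,558.7671
Total = $3,878.5959

$3,878.60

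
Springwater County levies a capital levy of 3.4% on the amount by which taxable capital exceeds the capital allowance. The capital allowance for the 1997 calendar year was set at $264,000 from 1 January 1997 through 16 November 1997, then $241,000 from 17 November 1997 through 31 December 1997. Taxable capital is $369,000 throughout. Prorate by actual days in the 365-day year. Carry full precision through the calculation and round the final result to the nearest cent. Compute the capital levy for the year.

1 January – 16 November 1997: 320 days, exemption $264,000 → ($369,000 − $264,000) × 3.4% × 320/365 = $3,129.8630
17 November – 31 December 1997: 45 days, exemption $241,000 → ($369,000 − $241,000) × 3.4% × 45/365 = $536.5479
Total = $3,666.4110

$3,666.41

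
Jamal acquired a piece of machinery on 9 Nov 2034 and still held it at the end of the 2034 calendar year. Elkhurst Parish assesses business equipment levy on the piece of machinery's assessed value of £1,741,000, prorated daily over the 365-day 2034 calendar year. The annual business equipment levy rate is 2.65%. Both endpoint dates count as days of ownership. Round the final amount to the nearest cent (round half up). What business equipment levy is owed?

£6,699.27

Days held (9 Nov – 31 Dec 2034): 53 out of 365
Tax = £1,741,000 × 2.65% × 53/365 = £6,699.2726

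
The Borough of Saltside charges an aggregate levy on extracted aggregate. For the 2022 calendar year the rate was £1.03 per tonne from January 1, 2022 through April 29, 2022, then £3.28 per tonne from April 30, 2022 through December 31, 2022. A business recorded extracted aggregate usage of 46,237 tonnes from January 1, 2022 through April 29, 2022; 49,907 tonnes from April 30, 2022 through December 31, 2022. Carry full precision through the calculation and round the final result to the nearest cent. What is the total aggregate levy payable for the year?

January 1 – April 29, 2022: 46,237 tonnes at £1.03/tonne → £47,624.11
April 30 – December 31, 2022: 49,907 tonnes at £3.28/tonne → £163,694.96

£211,319.07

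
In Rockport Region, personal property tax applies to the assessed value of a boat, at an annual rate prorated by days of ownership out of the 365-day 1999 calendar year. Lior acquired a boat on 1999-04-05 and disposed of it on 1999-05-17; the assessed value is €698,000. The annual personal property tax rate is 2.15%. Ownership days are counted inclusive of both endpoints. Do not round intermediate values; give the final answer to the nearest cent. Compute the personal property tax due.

Days held (1999-04-05 to 1999-05-17): 43 out of 365
Tax = €698,000 × 2.15% × 43/365 = €1,767.9479

€1,767.95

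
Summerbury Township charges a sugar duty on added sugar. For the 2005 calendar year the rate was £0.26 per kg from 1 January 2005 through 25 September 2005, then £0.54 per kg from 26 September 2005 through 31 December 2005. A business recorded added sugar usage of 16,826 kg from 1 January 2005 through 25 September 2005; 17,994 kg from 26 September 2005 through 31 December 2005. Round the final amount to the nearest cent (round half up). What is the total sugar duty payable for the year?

£14,091.52

1 January – 25 September 2005: 16,826 kg at £0.26/kg → £4,374.76
26 September – 31 December 2005: 17,994 kg at £0.54/kg → £9,716.76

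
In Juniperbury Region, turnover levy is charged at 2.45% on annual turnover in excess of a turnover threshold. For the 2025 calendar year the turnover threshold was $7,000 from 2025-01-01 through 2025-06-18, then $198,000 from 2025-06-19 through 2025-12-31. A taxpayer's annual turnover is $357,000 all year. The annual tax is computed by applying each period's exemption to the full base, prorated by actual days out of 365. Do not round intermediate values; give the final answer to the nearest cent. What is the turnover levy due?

2025-01-01 to 2025-06-18: 169 days, exemption $7,000 → ($357,000 − $7,000) × 2.45% × 169/365 = $3,970.3425
2025-06-19 to 2025-12-31: 196 days, exemption $198,000 → ($357,000 − $198,000) × 2.45% × 196/365 = $2,091.8301
Total = $6,062.1726

$6,062.17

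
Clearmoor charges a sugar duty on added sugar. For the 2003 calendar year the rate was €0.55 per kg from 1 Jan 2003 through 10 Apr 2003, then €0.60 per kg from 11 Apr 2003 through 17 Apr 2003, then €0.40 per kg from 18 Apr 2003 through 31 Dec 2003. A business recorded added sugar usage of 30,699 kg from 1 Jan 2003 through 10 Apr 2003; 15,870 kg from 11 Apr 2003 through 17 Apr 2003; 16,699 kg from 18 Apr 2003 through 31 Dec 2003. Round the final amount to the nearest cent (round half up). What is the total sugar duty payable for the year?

1 Jan – 10 Apr 2003: 30,699 kg at €0.55/kg → €16884.45
11 Apr – 17 Apr 2003: 15,870 kg at €0.60/kg → €9522.00
18 Apr – 31 Dec 2003: 16,699 kg at €0.40/kg → €6679.60

€33086.05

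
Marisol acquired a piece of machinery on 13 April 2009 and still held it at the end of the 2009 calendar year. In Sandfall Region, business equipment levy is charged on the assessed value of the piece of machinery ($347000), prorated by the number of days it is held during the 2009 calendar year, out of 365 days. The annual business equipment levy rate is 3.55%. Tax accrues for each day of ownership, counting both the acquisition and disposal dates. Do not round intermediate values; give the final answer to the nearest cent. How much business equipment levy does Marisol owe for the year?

Days held (13 April – 31 December 2009): 263 out of 365
Tax = $347000 × 3.55% × 263/365 = $8876.0699

$8876.07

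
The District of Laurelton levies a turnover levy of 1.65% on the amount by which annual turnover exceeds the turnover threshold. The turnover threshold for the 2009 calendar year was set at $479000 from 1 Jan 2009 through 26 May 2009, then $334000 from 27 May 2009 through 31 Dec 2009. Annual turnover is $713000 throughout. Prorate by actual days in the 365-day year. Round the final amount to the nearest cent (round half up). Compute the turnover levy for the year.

$5296.50

1 Jan – 26 May 2009: 146 days, exemption $479000 → ($713000 − $479000) × 1.65% × 146/365 = $1544.4000
27 May – 31 Dec 2009: 219 days, exemption $334000 → ($713000 − $334000) × 1.65% × 219/365 = $3752.1000
Total = $5296.5000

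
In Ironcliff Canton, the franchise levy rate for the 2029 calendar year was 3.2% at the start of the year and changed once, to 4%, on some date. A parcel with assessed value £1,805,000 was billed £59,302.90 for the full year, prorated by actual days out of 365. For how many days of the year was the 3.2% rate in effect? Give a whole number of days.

326 days

Let d = days at the first rate; then 365 − d days at the second rate.
£1,805,000 × [3.2%·d + 4%·(365−d)] / 365 = £59,302.90
Solving gives d = 326, so the new rate took effect on November 23, 2029.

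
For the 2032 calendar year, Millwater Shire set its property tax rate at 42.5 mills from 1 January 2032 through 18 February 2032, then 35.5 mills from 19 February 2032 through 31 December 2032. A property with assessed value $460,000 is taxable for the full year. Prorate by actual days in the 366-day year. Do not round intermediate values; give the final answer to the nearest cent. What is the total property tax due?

$16,761.09

1 January – 18 February 2032: 49 days at 42.5 mills → $460,000 × 4.25% × 49/366 = $2,617.3497
19 February – 31 December 2032: 317 days at 35.5 mills → $460,000 × 3.55% × 317/366 = $14,143.7432
Total = $16,761.0929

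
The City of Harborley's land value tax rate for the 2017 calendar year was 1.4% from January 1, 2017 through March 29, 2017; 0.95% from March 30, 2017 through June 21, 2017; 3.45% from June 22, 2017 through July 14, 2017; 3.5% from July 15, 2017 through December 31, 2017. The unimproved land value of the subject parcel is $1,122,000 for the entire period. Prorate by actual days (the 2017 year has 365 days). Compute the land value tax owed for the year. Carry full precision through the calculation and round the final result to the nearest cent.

January 1 – March 29, 2017: 88 days at 1.4% → $1,122,000 × 1.4% × 88/365 = $3,787.1342
March 30 – June 21, 2017: 84 days at 0.95% → $1,122,000 × 0.95% × 84/365 = $2,453.0301
June 22 – July 14, 2017: 23 days at 3.45% → $1,122,000 × 3.45% × 23/365 = $2,439.1973
July 15 – December 31, 2017: 170 days at 3.5% → $1,122,000 × 3.5% × 170/365 = $18,290.1370
Total = $26,969.4986

$26,969.50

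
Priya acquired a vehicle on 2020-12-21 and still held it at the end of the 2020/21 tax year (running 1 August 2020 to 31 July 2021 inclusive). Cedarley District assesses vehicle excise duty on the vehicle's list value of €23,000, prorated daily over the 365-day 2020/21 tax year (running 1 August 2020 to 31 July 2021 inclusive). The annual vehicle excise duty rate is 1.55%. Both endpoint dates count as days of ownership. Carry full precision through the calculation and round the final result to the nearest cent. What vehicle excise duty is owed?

€217.81

Days held (2020-12-21 to 2021-07-31): 223 out of 365
Tax = €23,000 × 1.55% × 223/365 = €217.8068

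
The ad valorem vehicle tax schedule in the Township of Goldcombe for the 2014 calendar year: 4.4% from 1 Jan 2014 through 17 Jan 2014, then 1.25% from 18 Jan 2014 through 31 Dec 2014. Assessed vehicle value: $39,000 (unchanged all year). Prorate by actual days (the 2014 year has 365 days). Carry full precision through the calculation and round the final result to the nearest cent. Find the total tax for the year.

1 Jan – 17 Jan 2014: 17 days at 4.4% → $39,000 × 4.4% × 17/365 = $79.9233
18 Jan – 31 Dec 2014: 348 days at 1.25% → $39,000 × 1.25% × 348/365 = $464.7945
Total = $544.7178

$544.72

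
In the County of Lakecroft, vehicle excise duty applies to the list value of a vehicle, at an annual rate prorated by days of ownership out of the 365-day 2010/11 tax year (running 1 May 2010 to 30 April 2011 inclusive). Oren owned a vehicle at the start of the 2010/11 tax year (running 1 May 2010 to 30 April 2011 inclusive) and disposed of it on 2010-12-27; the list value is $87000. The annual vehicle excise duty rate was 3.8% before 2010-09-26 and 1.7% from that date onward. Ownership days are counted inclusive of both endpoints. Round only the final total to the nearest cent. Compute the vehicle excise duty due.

2010-05-01 to 2010-09-25: 148 days at 3.8% → $87000 × 3.8% × 148/365 = $1340.5151
2010-09-26 to 2010-12-27: 93 days at 1.7% → $87000 × 1.7% × 93/365 = $376.8411
Total = $1717.3562

$1717.36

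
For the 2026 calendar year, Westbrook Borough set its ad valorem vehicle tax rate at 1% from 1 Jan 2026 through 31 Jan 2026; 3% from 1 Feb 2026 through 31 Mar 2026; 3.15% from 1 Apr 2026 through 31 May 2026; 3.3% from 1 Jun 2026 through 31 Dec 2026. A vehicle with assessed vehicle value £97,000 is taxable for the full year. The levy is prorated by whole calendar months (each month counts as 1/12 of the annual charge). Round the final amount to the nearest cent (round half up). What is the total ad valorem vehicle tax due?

£2,942.33

1 Jan – 31 Jan 2026: 1 month at 1% → £97,000 × 1% × 1/12 = £80.8333
1 Feb – 31 Mar 2026: 2 months at 3% → £97,000 × 3% × 2/12 = £485.0000
1 Apr – 31 May 2026: 2 months at 3.15% → £97,000 × 3.15% × 2/12 = £509.2500
1 Jun – 31 Dec 2026: 7 months at 3.3% → £97,000 × 3.3% × 7/12 = £1,867.2500
Total = £2,942.3333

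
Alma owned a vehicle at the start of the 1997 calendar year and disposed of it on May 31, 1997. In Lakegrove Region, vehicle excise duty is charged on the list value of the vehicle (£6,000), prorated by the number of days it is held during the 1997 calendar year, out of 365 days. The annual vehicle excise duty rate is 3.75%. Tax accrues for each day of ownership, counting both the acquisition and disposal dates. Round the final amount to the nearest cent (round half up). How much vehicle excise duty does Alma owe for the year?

Days held (January 1 – May 31, 1997): 151 out of 365
Tax = £6,000 × 3.75% × 151/365 = £93.0822

£93.08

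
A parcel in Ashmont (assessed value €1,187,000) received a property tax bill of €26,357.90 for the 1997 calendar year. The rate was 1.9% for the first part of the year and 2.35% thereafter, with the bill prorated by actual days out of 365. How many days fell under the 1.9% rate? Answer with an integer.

105 days

Let d = days at the first rate; then 365 − d days at the second rate.
€1,187,000 × [1.9%·d + 2.35%·(365−d)] / 365 = €26,357.90
Solving gives d = 105, so the new rate took effect on April 16, 1997.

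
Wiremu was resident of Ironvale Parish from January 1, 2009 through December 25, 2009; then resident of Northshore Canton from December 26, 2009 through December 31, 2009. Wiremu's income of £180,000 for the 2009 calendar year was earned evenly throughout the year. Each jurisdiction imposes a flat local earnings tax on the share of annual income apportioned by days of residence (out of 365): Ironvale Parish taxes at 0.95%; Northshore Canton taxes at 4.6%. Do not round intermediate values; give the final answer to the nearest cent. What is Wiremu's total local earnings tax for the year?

Ironvale Parish, January 1 – December 25, 2009: 359 days → £180,000 × 0.95% × 359/365 = £1,681.8904
Northshore Canton, December 26 – December 31, 2009: 6 days → £180,000 × 4.6% × 6/365 = £136.1096
Total = £1,818.0000

£1,818.00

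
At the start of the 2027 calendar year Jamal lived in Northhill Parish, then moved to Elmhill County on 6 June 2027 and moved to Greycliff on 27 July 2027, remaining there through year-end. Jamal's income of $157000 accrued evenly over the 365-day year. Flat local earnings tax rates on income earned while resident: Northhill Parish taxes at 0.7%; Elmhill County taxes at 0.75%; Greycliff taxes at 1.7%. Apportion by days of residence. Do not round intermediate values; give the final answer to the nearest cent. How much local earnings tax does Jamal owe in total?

$1789.58

Northhill Parish, 1 January – 5 June 2027: 156 days → $157000 × 0.7% × 156/365 = $469.7096
Elmhill County, 6 June – 26 July 2027: 51 days → $157000 × 0.75% × 51/365 = $164.5274
Greycliff, 27 July – 31 December 2027: 158 days → $157000 × 1.7% × 158/365 = $1155.3479
Total = $1789.5849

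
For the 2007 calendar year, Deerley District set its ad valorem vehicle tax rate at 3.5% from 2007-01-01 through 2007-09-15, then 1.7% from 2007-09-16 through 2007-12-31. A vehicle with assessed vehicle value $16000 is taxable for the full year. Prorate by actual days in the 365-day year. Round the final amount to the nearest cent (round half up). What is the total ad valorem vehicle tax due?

2007-01-01 to 2007-09-15: 258 days at 3.5% → $16000 × 3.5% × 258/365 = $395.8356
2007-09-16 to 2007-12-31: 107 days at 1.7% → $16000 × 1.7% × 107/365 = $79.7370
Total = $475.5726

$475.57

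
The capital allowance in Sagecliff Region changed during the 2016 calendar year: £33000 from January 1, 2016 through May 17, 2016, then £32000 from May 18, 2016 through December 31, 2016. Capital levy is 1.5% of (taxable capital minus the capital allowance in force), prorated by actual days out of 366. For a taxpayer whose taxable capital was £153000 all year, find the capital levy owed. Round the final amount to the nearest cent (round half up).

January 1 – May 17, 2016: 138 days, exemption £33000 → (£153000 − £33000) × 1.5% × 138/366 = £678.6885
May 18 – December 31, 2016: 228 days, exemption £32000 → (£153000 − £32000) × 1.5% × 228/366 = £1130.6557
Total = £1809.3443

£1809.34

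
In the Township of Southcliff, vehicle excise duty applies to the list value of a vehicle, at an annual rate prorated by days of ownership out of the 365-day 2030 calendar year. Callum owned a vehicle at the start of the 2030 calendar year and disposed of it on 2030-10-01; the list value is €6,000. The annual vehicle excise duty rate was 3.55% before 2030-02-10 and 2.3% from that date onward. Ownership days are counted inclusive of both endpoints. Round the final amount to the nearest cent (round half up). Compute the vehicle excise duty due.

€111.81

2030-01-01 to 2030-02-09: 40 days at 3.55% → €6,000 × 3.55% × 40/365 = €23.3425
2030-02-10 to 2030-10-01: 234 days at 2.3% → €6,000 × 2.3% × 234/365 = €88.4712
Total = €111.8137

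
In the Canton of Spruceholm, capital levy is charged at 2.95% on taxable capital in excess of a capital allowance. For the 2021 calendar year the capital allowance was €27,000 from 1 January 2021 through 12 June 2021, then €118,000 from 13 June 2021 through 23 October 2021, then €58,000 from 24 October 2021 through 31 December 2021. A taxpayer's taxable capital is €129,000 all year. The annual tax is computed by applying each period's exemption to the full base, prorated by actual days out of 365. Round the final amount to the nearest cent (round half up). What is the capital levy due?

€1,857.93

1 January – 12 June 2021: 163 days, exemption €27,000 → (€129,000 − €27,000) × 2.95% × 163/365 = €1,343.7452
13 June – 23 October 2021: 133 days, exemption €118,000 → (€129,000 − €118,000) × 2.95% × 133/365 = €118.2425
24 October – 31 December 2021: 69 days, exemption €58,000 → (€129,000 − €58,000) × 2.95% × 69/365 = €395.9466
Total = €1,857.9342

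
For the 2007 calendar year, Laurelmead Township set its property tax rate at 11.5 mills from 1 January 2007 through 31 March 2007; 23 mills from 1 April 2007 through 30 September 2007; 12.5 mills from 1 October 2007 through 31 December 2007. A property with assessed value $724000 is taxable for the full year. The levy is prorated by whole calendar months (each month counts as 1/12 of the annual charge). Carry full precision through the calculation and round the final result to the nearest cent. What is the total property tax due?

1 January – 31 March 2007: 3 months at 11.5 mills → $724000 × 1.15% × 3/12 = $2081.5000
1 April – 30 September 2007: 6 months at 23 mills → $724000 × 2.3% × 6/12 = $8326.0000
1 October – 31 December 2007: 3 months at 12.5 mills → $724000 × 1.25% × 3/12 = $2262.5000
Total = $12670.0000

$12670.00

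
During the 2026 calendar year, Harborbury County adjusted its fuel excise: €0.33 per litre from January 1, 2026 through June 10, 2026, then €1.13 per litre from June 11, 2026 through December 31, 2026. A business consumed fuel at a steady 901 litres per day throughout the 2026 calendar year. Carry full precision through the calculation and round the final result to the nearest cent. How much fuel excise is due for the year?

€255,568.65

January 1 – June 10, 2026: 161 days × 901 litres/day = 145,061 litres at €0.33/litre → €47,870.13
June 11 – December 31, 2026: 204 days × 901 litres/day = 183,804 litres at €1.13/litre → €207,698.52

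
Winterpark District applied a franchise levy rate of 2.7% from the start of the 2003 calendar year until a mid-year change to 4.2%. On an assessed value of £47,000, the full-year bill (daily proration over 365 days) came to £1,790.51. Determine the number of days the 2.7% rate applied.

95 days

Let d = days at the first rate; then 365 − d days at the second rate.
£47,000 × [2.7%·d + 4.2%·(365−d)] / 365 = £1,790.51
Solving gives d = 95, so the new rate took effect on April 6, 2003.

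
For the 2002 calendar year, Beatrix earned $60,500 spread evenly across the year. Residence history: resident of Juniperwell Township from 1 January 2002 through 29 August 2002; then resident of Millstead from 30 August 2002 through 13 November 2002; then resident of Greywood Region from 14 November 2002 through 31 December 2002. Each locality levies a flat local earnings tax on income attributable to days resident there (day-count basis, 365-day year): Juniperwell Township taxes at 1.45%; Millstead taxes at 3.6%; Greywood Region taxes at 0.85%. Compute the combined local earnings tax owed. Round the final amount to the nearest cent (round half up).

$1,100.35

Juniperwell Township, 1 January – 29 August 2002: 241 days → $60,500 × 1.45% × 241/365 = $579.2253
Millstead, 30 August – 13 November 2002: 76 days → $60,500 × 3.6% × 76/365 = $453.5014
Greywood Region, 14 November – 31 December 2002: 48 days → $60,500 × 0.85% × 48/365 = $67.6274
Total = $1,100.3541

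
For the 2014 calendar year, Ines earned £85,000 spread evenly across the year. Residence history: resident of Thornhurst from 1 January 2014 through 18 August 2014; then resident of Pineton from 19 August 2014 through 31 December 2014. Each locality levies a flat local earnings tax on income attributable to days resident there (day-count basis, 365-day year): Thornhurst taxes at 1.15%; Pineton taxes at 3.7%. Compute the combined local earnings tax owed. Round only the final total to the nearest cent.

Thornhurst, 1 January – 18 August 2014: 230 days → £85,000 × 1.15% × 230/365 = £615.9589
Pineton, 19 August – 31 December 2014: 135 days → £85,000 × 3.7% × 135/365 = £1,163.2192
Total = £1,779.1781

£1,779.18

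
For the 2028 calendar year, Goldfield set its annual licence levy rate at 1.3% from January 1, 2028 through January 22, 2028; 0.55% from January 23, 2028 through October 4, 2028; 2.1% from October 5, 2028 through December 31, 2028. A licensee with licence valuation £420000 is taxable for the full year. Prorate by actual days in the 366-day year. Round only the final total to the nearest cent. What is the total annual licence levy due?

£4064.59

January 1 – January 22, 2028: 22 days at 1.3% → £420000 × 1.3% × 22/366 = £328.1967
January 23 – October 4, 2028: 256 days at 0.55% → £420000 × 0.55% × 256/366 = £1615.7377
October 5 – December 31, 2028: 88 days at 2.1% → £420000 × 2.1% × 88/366 = £2120.6557
Total = £4064.5902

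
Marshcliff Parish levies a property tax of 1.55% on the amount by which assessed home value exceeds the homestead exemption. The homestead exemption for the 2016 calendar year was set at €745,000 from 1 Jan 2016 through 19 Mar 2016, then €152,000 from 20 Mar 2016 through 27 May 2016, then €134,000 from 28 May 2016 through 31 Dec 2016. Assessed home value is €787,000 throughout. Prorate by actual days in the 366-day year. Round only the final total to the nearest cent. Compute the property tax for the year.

€8,024.72

1 Jan – 19 Mar 2016: 79 days, exemption €745,000 → (€787,000 − €745,000) × 1.55% × 79/366 = €140.5164
20 Mar – 27 May 2016: 69 days, exemption €152,000 → (€787,000 − €152,000) × 1.55% × 69/366 = €1,855.5533
28 May – 31 Dec 2016: 218 days, exemption €134,000 → (€787,000 − €134,000) × 1.55% × 218/366 = €6,028.6530
Total = €8,024.7227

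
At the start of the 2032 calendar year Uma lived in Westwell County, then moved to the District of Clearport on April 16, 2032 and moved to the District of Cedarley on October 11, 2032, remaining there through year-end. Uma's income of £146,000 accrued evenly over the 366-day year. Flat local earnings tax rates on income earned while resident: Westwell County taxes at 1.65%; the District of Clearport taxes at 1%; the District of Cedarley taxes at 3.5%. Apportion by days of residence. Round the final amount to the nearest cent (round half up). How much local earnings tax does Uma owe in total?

Westwell County, January 1 – April 15, 2032: 106 days → £146,000 × 1.65% × 106/366 = £697.6885
The District of Clearport, April 16 – October 10, 2032: 178 days → £146,000 × 1% × 178/366 = £710.0546
The District of Cedarley, October 11 – December 31, 2032: 82 days → £146,000 × 3.5% × 82/366 = £1,144.8634
Total = £2,552.6066

£2,552.61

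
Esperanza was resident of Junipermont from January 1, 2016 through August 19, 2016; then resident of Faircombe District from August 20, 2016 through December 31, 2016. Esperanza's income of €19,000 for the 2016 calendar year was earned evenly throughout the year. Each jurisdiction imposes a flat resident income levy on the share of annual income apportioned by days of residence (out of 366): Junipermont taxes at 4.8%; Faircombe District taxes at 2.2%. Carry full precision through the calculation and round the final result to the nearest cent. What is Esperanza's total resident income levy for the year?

Junipermont, January 1 – August 19, 2016: 232 days → €19,000 × 4.8% × 232/366 = €578.0984
Faircombe District, August 20 – December 31, 2016: 134 days → €19,000 × 2.2% × 134/366 = €153.0383
Total = €731.1366

€731.14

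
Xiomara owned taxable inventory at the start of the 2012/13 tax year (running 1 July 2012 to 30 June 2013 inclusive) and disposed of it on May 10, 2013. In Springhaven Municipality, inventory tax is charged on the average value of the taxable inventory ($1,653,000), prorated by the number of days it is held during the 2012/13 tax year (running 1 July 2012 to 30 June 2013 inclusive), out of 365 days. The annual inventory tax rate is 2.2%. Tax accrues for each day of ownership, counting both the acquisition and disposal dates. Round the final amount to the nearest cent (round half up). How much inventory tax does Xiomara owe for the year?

$31,284.72

Days held (July 1, 2012 – May 10, 2013): 314 out of 365
Tax = $1,653,000 × 2.2% × 314/365 = $31,284.7233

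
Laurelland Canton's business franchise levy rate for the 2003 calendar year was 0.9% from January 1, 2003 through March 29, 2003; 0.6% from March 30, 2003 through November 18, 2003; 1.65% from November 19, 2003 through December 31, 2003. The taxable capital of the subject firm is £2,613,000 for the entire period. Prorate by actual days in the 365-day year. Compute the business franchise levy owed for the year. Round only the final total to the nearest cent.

£20,800.20

January 1 – March 29, 2003: 88 days at 0.9% → £2,613,000 × 0.9% × 88/365 = £5,669.8521
March 30 – November 18, 2003: 234 days at 0.6% → £2,613,000 × 0.6% × 234/365 = £10,051.1014
November 19 – December 31, 2003: 43 days at 1.65% → £2,613,000 × 1.65% × 43/365 = £5,079.2425
Total = £20,800.1959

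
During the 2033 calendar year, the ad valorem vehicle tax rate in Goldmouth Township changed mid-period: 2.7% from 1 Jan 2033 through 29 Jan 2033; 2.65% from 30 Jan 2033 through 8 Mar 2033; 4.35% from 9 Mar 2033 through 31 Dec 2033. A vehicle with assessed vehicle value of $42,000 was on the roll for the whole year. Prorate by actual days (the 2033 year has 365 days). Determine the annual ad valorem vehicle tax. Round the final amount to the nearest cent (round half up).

$1,697.61

1 Jan – 29 Jan 2033: 29 days at 2.7% → $42,000 × 2.7% × 29/365 = $90.0986
30 Jan – 8 Mar 2033: 38 days at 2.65% → $42,000 × 2.65% × 38/365 = $115.8740
9 Mar – 31 Dec 2033: 298 days at 4.35% → $42,000 × 4.35% × 298/365 = $1,491.6329
Total = $1,697.6055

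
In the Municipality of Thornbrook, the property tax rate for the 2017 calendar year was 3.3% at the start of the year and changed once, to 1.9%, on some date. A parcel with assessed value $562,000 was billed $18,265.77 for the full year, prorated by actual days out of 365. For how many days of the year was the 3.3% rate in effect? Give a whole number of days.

352 days

Let d = days at the first rate; then 365 − d days at the second rate.
$562,000 × [3.3%·d + 1.9%·(365−d)] / 365 = $18,265.77
Solving gives d = 352, so the new rate took effect on 19 Dec 2017.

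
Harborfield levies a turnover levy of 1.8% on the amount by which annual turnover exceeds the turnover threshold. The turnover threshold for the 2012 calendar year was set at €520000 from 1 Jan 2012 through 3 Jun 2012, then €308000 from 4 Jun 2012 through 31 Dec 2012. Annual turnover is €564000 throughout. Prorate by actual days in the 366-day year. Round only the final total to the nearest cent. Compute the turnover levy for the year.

1 Jan – 3 Jun 2012: 155 days, exemption €520000 → (€564000 − €520000) × 1.8% × 155/366 = €335.4098
4 Jun – 31 Dec 2012: 211 days, exemption €308000 → (€564000 − €308000) × 1.8% × 211/366 = €2656.5246
Total = €2991.9344

€2991.93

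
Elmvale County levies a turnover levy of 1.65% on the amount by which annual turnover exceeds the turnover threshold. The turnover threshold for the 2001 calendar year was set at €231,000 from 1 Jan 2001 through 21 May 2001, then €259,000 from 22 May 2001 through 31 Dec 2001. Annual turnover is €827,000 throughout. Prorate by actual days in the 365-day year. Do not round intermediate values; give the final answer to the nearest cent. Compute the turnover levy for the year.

1 Jan – 21 May 2001: 141 days, exemption €231,000 → (€827,000 − €231,000) × 1.65% × 141/365 = €3,798.8877
22 May – 31 Dec 2001: 224 days, exemption €259,000 → (€827,000 − €259,000) × 1.65% × 224/365 = €5,751.5836
Total = €9,550.4712

€9,550.47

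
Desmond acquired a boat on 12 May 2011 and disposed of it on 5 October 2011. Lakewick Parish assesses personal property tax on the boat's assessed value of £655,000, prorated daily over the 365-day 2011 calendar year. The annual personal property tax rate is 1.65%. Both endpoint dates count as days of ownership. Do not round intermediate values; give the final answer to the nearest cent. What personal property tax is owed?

Days held (12 May – 5 October 2011): 147 out of 365
Tax = £655,000 × 1.65% × 147/365 = £4,352.6096

£4,352.61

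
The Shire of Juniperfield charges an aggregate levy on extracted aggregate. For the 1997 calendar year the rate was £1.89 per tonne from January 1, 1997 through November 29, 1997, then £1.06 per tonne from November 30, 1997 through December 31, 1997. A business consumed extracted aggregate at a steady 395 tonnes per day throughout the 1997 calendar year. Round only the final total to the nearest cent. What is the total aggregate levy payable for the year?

January 1 – November 29, 1997: 333 days × 395 tonnes/day = 131,535 tonnes at £1.89/tonne → £248,601.15
November 30 – December 31, 1997: 32 days × 395 tonnes/day = 12,640 tonnes at £1.06/tonne → £13,398.40

£261,999.55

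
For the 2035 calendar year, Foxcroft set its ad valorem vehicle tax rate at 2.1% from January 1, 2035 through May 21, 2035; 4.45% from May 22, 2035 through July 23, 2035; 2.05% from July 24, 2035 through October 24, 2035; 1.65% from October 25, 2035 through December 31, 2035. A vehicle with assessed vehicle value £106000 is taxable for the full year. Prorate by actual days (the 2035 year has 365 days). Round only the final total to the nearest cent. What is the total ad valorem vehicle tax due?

£2553.58

January 1 – May 21, 2035: 141 days at 2.1% → £106000 × 2.1% × 141/365 = £859.9068
May 22 – July 23, 2035: 63 days at 4.45% → £106000 × 4.45% × 63/365 = £814.1671
July 24 – October 24, 2035: 93 days at 2.05% → £106000 × 2.05% × 93/365 = £553.6685
October 25 – December 31, 2035: 68 days at 1.65% → £106000 × 1.65% × 68/365 = £325.8411
Total = £2553.5836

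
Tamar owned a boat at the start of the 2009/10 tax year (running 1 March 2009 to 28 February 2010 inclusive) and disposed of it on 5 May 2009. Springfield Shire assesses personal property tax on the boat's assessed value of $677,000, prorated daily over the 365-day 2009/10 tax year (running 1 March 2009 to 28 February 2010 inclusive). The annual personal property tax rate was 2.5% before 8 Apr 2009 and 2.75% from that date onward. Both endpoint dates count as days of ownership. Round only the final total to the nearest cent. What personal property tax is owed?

$3,190.25

1 Mar – 7 Apr 2009: 38 days at 2.5% → $677,000 × 2.5% × 38/365 = $1,762.0548
8 Apr – 5 May 2009: 28 days at 2.75% → $677,000 × 2.75% × 28/365 = $1,428.1918
Total = $3,190.2466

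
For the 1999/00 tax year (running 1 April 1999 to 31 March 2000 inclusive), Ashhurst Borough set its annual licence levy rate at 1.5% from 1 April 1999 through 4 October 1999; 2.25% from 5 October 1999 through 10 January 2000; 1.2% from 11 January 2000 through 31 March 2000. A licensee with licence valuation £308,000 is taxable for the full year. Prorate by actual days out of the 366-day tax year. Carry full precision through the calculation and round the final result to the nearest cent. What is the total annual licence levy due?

£5,034.03

1 April – 4 October 1999: 187 days at 1.5% → £308,000 × 1.5% × 187/366 = £2,360.4918
5 October 1999 – 10 January 2000: 98 days at 2.25% → £308,000 × 2.25% × 98/366 = £1,855.5738
11 January – 31 March 2000: 81 days at 1.2% → £308,000 × 1.2% × 81/366 = £817.9672
Total = £5,034.0328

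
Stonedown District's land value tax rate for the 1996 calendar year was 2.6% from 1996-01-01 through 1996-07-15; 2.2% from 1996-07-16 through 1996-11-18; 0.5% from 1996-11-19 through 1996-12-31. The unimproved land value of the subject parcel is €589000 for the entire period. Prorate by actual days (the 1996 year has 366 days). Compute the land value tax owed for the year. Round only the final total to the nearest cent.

1996-01-01 to 1996-07-15: 197 days at 2.6% → €589000 × 2.6% × 197/366 = €8242.7814
1996-07-16 to 1996-11-18: 126 days at 2.2% → €589000 × 2.2% × 126/366 = €4460.9508
1996-11-19 to 1996-12-31: 43 days at 0.5% → €589000 × 0.5% × 43/366 = €345.9973
Total = €13049.7295

€13049.73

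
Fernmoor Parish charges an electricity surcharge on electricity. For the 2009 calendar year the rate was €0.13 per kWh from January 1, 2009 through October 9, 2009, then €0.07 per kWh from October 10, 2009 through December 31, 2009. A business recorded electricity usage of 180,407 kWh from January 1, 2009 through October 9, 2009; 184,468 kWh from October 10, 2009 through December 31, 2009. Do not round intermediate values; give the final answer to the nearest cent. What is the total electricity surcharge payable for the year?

€36,365.67

January 1 – October 9, 2009: 180,407 kWh at €0.13/kWh → €23,452.91
October 10 – December 31, 2009: 184,468 kWh at €0.07/kWh → €12,912.76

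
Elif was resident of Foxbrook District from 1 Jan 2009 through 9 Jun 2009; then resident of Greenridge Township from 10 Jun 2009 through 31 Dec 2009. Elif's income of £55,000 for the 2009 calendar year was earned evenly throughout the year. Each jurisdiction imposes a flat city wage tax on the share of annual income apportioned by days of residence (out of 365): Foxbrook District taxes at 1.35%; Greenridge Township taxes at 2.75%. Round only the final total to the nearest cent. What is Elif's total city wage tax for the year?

Foxbrook District, 1 Jan – 9 Jun 2009: 160 days → £55,000 × 1.35% × 160/365 = £325.4795
Greenridge Township, 10 Jun – 31 Dec 2009: 205 days → £55,000 × 2.75% × 205/365 = £849.4863
Total = £1,174.9658

£1,174.97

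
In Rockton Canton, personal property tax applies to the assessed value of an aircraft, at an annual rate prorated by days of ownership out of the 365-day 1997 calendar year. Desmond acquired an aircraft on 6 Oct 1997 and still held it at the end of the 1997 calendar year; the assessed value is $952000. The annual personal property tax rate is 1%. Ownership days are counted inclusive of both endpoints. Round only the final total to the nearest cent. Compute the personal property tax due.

$2269.15

Days held (6 Oct – 31 Dec 1997): 87 out of 365
Tax = $952000 × 1% × 87/365 = $2269.1507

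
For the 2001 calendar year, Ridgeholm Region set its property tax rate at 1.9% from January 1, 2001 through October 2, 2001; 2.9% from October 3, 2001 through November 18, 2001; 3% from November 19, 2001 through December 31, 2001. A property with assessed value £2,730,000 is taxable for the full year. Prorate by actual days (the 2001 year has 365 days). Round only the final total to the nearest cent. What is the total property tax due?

January 1 – October 2, 2001: 275 days at 1.9% → £2,730,000 × 1.9% × 275/365 = £39,080.1370
October 3 – November 18, 2001: 47 days at 2.9% → £2,730,000 × 2.9% × 47/365 = £10,194.4932
November 19 – December 31, 2001: 43 days at 3% → £2,730,000 × 3% × 43/365 = £9,648.4932
Total = £58,923.1233

£58,923.12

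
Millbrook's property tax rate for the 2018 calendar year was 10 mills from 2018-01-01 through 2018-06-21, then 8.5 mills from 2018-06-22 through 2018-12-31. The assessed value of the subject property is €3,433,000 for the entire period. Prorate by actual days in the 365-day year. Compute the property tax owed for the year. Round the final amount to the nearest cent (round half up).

2018-01-01 to 2018-06-21: 172 days at 10 mills → €3,433,000 × 1% × 172/365 = €16,177.4247
2018-06-22 to 2018-12-31: 193 days at 8.5 mills → €3,433,000 × 0.85% × 193/365 = €15,429.6890
Total = €31,607.1137

€31,607.11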